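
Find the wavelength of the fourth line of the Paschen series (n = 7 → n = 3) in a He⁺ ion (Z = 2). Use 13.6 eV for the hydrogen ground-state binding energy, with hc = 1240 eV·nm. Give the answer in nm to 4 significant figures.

251.3 nm

The Paschen series terminates on n_f = 3; the fourth line has n_i = 3+4 = 7.
ΔE = 54.40 × (1/3² − 1/7²) = 4.934 eV.
λ = 1240 / 4.934 = 251.3 nm.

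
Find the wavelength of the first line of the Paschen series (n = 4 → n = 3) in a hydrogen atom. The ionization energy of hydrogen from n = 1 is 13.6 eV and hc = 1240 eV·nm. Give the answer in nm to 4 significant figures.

1876 nm

The Paschen series terminates on n_f = 3; the first line has n_i = 3+1 = 4.
ΔE = 13.60 × (1/3² − 1/4²) = 0.6611 eV.
λ = 1240 / 0.6611 = 1876 nm.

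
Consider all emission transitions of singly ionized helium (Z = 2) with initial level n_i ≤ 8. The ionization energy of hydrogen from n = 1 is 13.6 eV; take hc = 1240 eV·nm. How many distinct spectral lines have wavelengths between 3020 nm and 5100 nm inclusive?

Enumerate all n_i → n_f pairs with 1 ≤ n_f < n_i ≤ 8 and compute λ = 1240 / [13.6·4·(1/n_f² − 1/n_i²)].
Lines falling in [3020, 5100] nm: 7→6 (3093 nm), 8→7 (4765 nm).

2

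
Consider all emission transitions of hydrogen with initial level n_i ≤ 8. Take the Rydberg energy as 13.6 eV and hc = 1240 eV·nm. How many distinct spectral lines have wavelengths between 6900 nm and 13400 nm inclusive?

3

Enumerate all n_i → n_f pairs with 1 ≤ n_f < n_i ≤ 8 and compute λ = 1240 / [13.6·1·(1/n_f² − 1/n_i²)].
Lines falling in [6900, 13400] nm: 6→5 (7460 nm), 8→6 (7503 nm), 7→6 (12370 nm).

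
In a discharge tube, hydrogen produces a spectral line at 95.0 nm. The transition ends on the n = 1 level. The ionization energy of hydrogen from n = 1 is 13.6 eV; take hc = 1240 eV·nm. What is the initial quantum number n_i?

n_i = 5

The photon energy is ΔE = hc/λ = 1240 / 95.0 = 13.05 eV.
With Z = 1, ΔE = 13.60 × (1/n_f² − 1/n_i²), so 1/n_f² − 1/n_i² = 0.9598.
With n_f = 1: 1/n_i² = 1/1 − 0.9598 = 0.04025, so n_i ≈ 4.98.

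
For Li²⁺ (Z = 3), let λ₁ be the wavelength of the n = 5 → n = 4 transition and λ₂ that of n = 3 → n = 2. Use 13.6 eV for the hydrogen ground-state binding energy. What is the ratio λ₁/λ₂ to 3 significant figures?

λ ∝ 1/ΔE ∝ 1/(1/n_f² − 1/n_i²), and the Z² and hc factors cancel in the ratio.
λ₁/λ₂ = (1/2² − 1/3²)/(1/4² − 1/5²) = 0.1389/0.02250 = 6.17.

6.17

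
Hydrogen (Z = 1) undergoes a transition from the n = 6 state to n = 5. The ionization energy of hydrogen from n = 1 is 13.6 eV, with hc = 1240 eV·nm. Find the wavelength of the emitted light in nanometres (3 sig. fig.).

ΔE = 13.60 × (1/5² − 1/6²) = 13.60 × 0.01222 = 0.1662 eV.
λ = hc/ΔE = 1240 / 0.1662 = 7460 nm.
This line belongs to the Pfund series.

7460 nm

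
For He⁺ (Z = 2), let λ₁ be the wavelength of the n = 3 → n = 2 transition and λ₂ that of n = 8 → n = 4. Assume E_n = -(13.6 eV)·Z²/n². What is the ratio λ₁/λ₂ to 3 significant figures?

λ ∝ 1/ΔE ∝ 1/(1/n_f² − 1/n_i²), and the Z² and hc factors cancel in the ratio.
λ₁/λ₂ = (1/4² − 1/8²)/(1/2² − 1/3²) = 0.04688/0.1389 = 0.338.

0.338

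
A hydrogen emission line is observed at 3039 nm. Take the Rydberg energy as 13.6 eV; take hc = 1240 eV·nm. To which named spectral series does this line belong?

Pfund

ΔE = 1240/3039 = 0.4080 eV.
This matches 13.6 × (1/5² − 1/10²), so n_f = 5: the Pfund series.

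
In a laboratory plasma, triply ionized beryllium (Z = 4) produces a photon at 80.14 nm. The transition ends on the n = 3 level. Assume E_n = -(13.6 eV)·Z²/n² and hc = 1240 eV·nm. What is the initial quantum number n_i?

n_i = 5

The photon energy is ΔE = hc/λ = 1240 / 80.14 = 15.47 eV.
With Z = 4, ΔE = 217.6 × (1/n_f² − 1/n_i²), so 1/n_f² − 1/n_i² = 0.07111.
With n_f = 3: 1/n_i² = 1/9 − 0.07111 = 0.04000, so n_i ≈ 5.00.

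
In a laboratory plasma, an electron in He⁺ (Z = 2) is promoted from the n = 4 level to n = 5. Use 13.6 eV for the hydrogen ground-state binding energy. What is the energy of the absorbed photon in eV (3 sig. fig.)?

The Bohr energies scale as Z², so for Z = 2: E_n = −54.40/n² eV.
E_5 = −54.40/25 = −2.176 eV and E_4 = −54.40/16 = −3.400 eV.
The photon energy is |E_5 − E_4| = 1.22 eV.

1.22 eV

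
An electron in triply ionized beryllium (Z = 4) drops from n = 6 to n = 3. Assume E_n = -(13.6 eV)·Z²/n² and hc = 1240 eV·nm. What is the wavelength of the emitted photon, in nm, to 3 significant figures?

68.4 nm

For Z = 4 the level energies scale as Z², so the effective Rydberg energy is 13.6 × 16 = 217.6 eV.
ΔE = 217.6 × (1/3² − 1/6²) = 217.6 × 0.08333 = 18.13 eV.
λ = hc/ΔE = 1240 / 18.13 = 68.4 nm.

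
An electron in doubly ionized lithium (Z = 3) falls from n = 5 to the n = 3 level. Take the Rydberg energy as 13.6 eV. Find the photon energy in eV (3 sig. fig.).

The Bohr energies scale as Z², so for Z = 3: E_n = −122.4/n² eV.
E_5 = −122.4/25 = −4.896 eV and E_3 = −122.4/9 = −13.60 eV.
The photon energy is |E_5 − E_3| = 8.70 eV.

8.70 eV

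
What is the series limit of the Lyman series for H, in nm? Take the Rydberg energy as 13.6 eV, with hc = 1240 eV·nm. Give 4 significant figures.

91.18 nm

The Lyman series has lower level n_f = 1; the series limit corresponds to n_i → ∞.
ΔE_max = 13.6 × 1 / 1² = 13.60 eV.
λ_min = 1240 / 13.60 = 91.18 nm.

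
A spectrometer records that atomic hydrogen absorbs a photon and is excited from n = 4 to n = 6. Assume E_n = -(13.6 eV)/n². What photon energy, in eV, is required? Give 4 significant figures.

E_6 = −13.60/36 = −0.3778 eV and E_4 = −13.60/16 = −0.8500 eV.
The photon energy is |E_6 − E_4| = 0.4722 eV.

0.4722 eV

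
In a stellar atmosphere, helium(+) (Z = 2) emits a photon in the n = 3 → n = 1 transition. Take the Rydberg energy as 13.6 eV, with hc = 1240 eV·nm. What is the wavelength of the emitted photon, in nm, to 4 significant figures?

25.64 nm

For Z = 2 the level energies scale as Z², so the effective Rydberg energy is 13.6 × 4 = 54.40 eV.
ΔE = 54.40 × (1/1² − 1/3²) = 54.40 × 0.8889 = 48.36 eV.
λ = hc/ΔE = 1240 / 48.36 = 25.64 nm.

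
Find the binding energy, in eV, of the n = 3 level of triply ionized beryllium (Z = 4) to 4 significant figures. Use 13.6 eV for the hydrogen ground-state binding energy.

24.18 eV

E_n = −13.6 Z²/n² = −217.6/n² eV for Z = 4.
E_3 = −217.6/9 = −24.18 eV, so ionization (to E = 0) requires 24.18 eV.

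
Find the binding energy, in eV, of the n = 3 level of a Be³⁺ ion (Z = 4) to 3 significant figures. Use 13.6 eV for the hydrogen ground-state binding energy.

E_n = −13.6 Z²/n² = −217.6/n² eV for Z = 4.
E_3 = −217.6/9 = −24.2 eV, so ionization (to E = 0) requires 24.2 eV.

24.2 eV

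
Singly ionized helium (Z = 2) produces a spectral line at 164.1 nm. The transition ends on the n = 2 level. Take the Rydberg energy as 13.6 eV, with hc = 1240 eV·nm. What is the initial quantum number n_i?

n_i = 3

The photon energy is ΔE = hc/λ = 1240 / 164.1 = 7.556 eV.
With Z = 2, ΔE = 54.40 × (1/n_f² − 1/n_i²), so 1/n_f² − 1/n_i² = 0.1389.
With n_f = 2: 1/n_i² = 1/4 − 0.1389 = 0.1111, so n_i ≈ 3.00.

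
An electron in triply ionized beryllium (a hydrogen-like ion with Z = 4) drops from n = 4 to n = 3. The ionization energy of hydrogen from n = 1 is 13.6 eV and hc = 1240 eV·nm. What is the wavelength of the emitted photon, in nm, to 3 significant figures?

For Z = 4 the level energies scale as Z², so the effective Rydberg energy is 13.6 × 16 = 217.6 eV.
ΔE = 217.6 × (1/3² − 1/4²) = 217.6 × 0.04861 = 10.58 eV.
λ = hc/ΔE = 1240 / 10.58 = 117 nm.

117 nm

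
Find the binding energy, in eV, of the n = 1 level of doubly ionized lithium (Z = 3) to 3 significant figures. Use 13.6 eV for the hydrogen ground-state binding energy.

E_n = −13.6 Z²/n² = −122.4/n² eV for Z = 3.
E_1 = −122.4/1 = −122 eV, so ionization (to E = 0) requires 122 eV.

122 eV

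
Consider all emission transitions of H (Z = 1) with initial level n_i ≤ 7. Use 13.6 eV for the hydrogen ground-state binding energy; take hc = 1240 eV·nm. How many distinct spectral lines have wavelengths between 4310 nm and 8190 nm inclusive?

Enumerate all n_i → n_f pairs with 1 ≤ n_f < n_i ≤ 7 and compute λ = 1240 / [13.6·1·(1/n_f² − 1/n_i²)].
Lines falling in [4310, 8190] nm: 7→5 (4654 nm), 6→5 (7460 nm).

2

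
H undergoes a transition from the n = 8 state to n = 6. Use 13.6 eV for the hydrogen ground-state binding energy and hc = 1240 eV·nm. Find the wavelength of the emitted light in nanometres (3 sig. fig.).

ΔE = 13.60 × (1/6² − 1/8²) = 13.60 × 0.01215 = 0.1653 eV.
λ = hc/ΔE = 1240 / 0.1653 = 7500 nm.

7500 nm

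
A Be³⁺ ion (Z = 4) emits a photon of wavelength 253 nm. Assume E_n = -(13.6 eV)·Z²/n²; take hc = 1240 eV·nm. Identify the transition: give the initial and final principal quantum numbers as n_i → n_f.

The photon energy is ΔE = hc/λ = 1240 / 253 = 4.901 eV.
With Z = 4, ΔE = 217.6 × (1/n_f² − 1/n_i²), so 1/n_f² − 1/n_i² = 0.02252.
Trying n_f = 4 gives 1/n_i² = 0.03998, i.e. n_i ≈ 5; this pair matches.

n_i = 5, n_f = 4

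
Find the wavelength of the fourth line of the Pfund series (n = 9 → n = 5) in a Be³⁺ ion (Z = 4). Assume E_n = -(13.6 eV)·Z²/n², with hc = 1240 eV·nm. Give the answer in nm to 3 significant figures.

206 nm

The Pfund series terminates on n_f = 5; the fourth line has n_i = 5+4 = 9.
ΔE = 217.6 × (1/5² − 1/9²) = 6.018 eV.
λ = 1240 / 6.018 = 206 nm.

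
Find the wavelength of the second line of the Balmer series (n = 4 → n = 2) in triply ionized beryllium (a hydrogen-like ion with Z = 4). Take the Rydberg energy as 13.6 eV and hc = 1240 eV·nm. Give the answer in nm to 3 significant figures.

30.4 nm

The Balmer series terminates on n_f = 2; the second line has n_i = 2+2 = 4.
ΔE = 217.6 × (1/2² − 1/4²) = 40.80 eV.
λ = 1240 / 40.80 = 30.4 nm.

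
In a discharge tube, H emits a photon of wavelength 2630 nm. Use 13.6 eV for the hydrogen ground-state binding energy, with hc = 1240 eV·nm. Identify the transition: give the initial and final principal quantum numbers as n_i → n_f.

The photon energy is ΔE = hc/λ = 1240 / 2630 = 0.4715 eV.
With Z = 1, ΔE = 13.60 × (1/n_f² − 1/n_i²), so 1/n_f² − 1/n_i² = 0.03467.
Trying n_f = 4 gives 1/n_i² = 0.02783, i.e. n_i ≈ 6; this pair matches.

n_i = 6, n_f = 4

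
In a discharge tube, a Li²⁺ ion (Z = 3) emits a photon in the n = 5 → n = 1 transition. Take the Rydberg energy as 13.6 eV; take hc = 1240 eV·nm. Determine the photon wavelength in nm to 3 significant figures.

For Z = 3 the level energies scale as Z², so the effective Rydberg energy is 13.6 × 9 = 122.4 eV.
ΔE = 122.4 × (1/1² − 1/5²) = 122.4 × 0.9600 = 117.5 eV.
λ = hc/ΔE = 1240 / 117.5 = 10.6 nm.

10.6 nm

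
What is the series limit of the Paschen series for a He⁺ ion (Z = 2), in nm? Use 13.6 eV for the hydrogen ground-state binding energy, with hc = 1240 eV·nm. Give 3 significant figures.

The Paschen series has lower level n_f = 3; the series limit corresponds to n_i → ∞.
ΔE_max = 13.6 × 4 / 3² = 6.044 eV.
λ_min = 1240 / 6.044 = 205 nm.

205 nm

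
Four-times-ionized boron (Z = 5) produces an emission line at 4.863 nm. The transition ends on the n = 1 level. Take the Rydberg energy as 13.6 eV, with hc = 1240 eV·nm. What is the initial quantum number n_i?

The photon energy is ΔE = hc/λ = 1240 / 4.863 = 255.0 eV.
With Z = 5, ΔE = 340.0 × (1/n_f² − 1/n_i²), so 1/n_f² − 1/n_i² = 0.7500.
With n_f = 1: 1/n_i² = 1/1 − 0.7500 = 0.2500, so n_i ≈ 2.00.

n_i = 2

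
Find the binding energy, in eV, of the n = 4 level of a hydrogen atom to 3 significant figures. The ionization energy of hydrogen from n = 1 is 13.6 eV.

0.850 eV

E_4 = −13.60/16 = −0.850 eV, so ionization (to E = 0) requires 0.850 eV.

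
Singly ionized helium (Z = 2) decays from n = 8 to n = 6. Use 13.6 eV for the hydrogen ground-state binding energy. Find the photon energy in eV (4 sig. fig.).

0.6611 eV

The Bohr energies scale as Z², so for Z = 2: E_n = −54.40/n² eV.
E_8 = −54.40/64 = −0.8500 eV and E_6 = −54.40/36 = −1.511 eV.
The photon energy is |E_8 − E_6| = 0.6611 eV.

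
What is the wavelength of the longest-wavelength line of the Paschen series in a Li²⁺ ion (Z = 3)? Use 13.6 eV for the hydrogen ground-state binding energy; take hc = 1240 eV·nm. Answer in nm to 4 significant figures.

The Paschen series terminates on n_f = 3; the first line has n_i = 3+1 = 4.
ΔE = 122.4 × (1/3² − 1/4²) = 5.950 eV.
λ = 1240 / 5.950 = 208.4 nm.

208.4 nm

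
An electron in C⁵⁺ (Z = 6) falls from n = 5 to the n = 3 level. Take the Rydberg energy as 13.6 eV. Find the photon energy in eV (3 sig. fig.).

34.8 eV

The Bohr energies scale as Z², so for Z = 6: E_n = −489.6/n² eV.
E_5 = −489.6/25 = −19.58 eV and E_3 = −489.6/9 = −54.40 eV.
The photon energy is |E_5 − E_3| = 34.8 eV.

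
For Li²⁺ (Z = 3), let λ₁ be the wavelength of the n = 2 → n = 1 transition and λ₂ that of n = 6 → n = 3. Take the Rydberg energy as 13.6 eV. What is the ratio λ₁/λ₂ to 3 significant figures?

0.111

λ ∝ 1/ΔE ∝ 1/(1/n_f² − 1/n_i²), and the Z² and hc factors cancel in the ratio.
λ₁/λ₂ = (1/3² − 1/6²)/(1/1² − 1/2²) = 0.08333/0.7500 = 0.111.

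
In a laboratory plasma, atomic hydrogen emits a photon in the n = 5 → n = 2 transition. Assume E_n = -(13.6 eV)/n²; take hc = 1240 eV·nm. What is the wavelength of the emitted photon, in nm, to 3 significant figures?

434 nm

ΔE = 13.60 × (1/2² − 1/5²) = 13.60 × 0.2100 = 2.856 eV.
λ = hc/ΔE = 1240 / 2.856 = 434 nm.
This line belongs to the Balmer series.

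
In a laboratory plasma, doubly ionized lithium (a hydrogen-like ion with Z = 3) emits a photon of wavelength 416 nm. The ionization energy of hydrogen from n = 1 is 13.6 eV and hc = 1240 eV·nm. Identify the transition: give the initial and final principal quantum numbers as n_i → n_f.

The photon energy is ΔE = hc/λ = 1240 / 416 = 2.981 eV.
With Z = 3, ΔE = 122.4 × (1/n_f² − 1/n_i²), so 1/n_f² − 1/n_i² = 0.02435.
Trying n_f = 5 gives 1/n_i² = 0.01565, i.e. n_i ≈ 8; this pair matches.

n_i = 8, n_f = 5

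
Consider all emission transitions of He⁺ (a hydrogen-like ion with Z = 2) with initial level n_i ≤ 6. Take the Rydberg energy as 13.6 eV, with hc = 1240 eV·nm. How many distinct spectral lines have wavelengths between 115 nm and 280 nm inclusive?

3

Enumerate all n_i → n_f pairs with 1 ≤ n_f < n_i ≤ 6 and compute λ = 1240 / [13.6·4·(1/n_f² − 1/n_i²)].
Lines falling in [115, 280] nm: 4→2 (121.6 nm), 3→2 (164.1 nm), 6→3 (273.5 nm).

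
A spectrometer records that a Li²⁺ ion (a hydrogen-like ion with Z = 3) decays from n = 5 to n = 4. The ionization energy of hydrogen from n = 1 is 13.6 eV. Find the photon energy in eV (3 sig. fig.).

The Bohr energies scale as Z², so for Z = 3: E_n = −122.4/n² eV.
E_5 = −122.4/25 = −4.896 eV and E_4 = −122.4/16 = −7.650 eV.
The photon energy is |E_5 − E_4| = 2.75 eV.

2.75 eV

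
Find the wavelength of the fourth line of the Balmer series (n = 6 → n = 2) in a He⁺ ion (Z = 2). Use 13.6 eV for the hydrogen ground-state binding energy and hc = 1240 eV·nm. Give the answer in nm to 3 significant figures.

103 nm

The Balmer series terminates on n_f = 2; the fourth line has n_i = 2+4 = 6.
ΔE = 54.40 × (1/2² − 1/6²) = 12.09 eV.
λ = 1240 / 12.09 = 103 nm.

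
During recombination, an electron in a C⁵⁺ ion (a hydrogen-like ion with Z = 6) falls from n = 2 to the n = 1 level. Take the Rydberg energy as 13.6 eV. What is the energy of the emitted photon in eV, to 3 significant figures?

367 eV

The Bohr energies scale as Z², so for Z = 6: E_n = −489.6/n² eV.
E_2 = −489.6/4 = −122.4 eV and E_1 = −489.6/1 = −489.6 eV.
The photon energy is |E_2 − E_1| = 367 eV.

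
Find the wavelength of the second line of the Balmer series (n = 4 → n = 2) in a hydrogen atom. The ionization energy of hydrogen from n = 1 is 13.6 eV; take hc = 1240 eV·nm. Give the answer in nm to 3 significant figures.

The Balmer series terminates on n_f = 2; the second line has n_i = 2+2 = 4.
ΔE = 13.60 × (1/2² − 1/4²) = 2.550 eV.
λ = 1240 / 2.550 = 486 nm.

486 nm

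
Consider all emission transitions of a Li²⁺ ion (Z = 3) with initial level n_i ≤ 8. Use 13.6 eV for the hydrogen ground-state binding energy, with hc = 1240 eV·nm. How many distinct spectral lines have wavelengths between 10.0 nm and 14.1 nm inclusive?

Enumerate all n_i → n_f pairs with 1 ≤ n_f < n_i ≤ 8 and compute λ = 1240 / [13.6·9·(1/n_f² − 1/n_i²)].
Lines falling in [10.0, 14.1] nm: 8→1 (10.29 nm), 7→1 (10.34 nm), 6→1 (10.42 nm), 5→1 (10.55 nm), 4→1 (10.81 nm), 3→1 (11.40 nm), 2→1 (13.51 nm).

7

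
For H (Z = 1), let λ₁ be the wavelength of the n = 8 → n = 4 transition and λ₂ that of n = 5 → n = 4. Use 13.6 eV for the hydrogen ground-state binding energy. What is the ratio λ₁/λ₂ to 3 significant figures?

0.480

λ ∝ 1/ΔE ∝ 1/(1/n_f² − 1/n_i²), and the Z² and hc factors cancel in the ratio.
λ₁/λ₂ = (1/4² − 1/5²)/(1/4² − 1/8²) = 0.02250/0.04688 = 0.480.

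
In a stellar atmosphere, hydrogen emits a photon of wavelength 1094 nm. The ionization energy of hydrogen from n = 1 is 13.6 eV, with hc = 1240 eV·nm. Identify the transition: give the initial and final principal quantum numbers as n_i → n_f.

n_i = 6, n_f = 3

The photon energy is ΔE = hc/λ = 1240 / 1094 = 1.133 eV.
With Z = 1, ΔE = 13.60 × (1/n_f² − 1/n_i²), so 1/n_f² − 1/n_i² = 0.08334.
Trying n_f = 3 gives 1/n_i² = 0.02777, i.e. n_i ≈ 6; this pair matches.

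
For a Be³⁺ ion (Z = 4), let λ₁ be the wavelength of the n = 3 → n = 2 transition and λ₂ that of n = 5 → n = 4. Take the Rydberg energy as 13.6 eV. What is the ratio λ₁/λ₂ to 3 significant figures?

0.162

λ ∝ 1/ΔE ∝ 1/(1/n_f² − 1/n_i²), and the Z² and hc factors cancel in the ratio.
λ₁/λ₂ = (1/4² − 1/5²)/(1/2² − 1/3²) = 0.02250/0.1389 = 0.162.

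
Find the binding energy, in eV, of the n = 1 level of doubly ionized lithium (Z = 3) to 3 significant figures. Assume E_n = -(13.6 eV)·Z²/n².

122 eV

E_n = −13.6 Z²/n² = −122.4/n² eV for Z = 3.
E_1 = −122.4/1 = −122 eV, so ionization (to E = 0) requires 122 eV.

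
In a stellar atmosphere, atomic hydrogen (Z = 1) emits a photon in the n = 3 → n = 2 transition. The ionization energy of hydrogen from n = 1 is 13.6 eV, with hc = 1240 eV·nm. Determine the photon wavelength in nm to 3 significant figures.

656 nm

ΔE = 13.60 × (1/2² − 1/3²) = 13.60 × 0.1389 = 1.889 eV.
λ = hc/ΔE = 1240 / 1.889 = 656 nm.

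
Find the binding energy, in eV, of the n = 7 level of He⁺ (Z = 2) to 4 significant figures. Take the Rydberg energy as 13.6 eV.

1.110 eV

E_n = −13.6 Z²/n² = −54.40/n² eV for Z = 2.
E_7 = −54.40/49 = −1.110 eV, so ionization (to E = 0) requires 1.110 eV.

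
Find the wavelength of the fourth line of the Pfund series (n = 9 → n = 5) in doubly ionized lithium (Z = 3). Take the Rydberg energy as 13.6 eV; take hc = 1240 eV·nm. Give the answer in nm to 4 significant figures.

366.3 nm

The Pfund series terminates on n_f = 5; the fourth line has n_i = 5+4 = 9.
ΔE = 122.4 × (1/5² − 1/9²) = 3.385 eV.
λ = 1240 / 3.385 = 366.3 nm.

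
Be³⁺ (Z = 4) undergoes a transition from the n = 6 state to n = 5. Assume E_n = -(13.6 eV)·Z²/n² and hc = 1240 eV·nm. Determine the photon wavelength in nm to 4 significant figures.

466.2 nm

For Z = 4 the level energies scale as Z², so the effective Rydberg energy is 13.6 × 16 = 217.6 eV.
ΔE = 217.6 × (1/5² − 1/6²) = 217.6 × 0.01222 = 2.660 eV.
λ = hc/ΔE = 1240 / 2.660 = 466.2 nm.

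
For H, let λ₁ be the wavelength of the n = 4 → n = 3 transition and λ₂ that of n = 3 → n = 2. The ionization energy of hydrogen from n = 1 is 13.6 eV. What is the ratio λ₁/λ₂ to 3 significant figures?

2.86

λ ∝ 1/ΔE ∝ 1/(1/n_f² − 1/n_i²), and the Z² and hc factors cancel in the ratio.
λ₁/λ₂ = (1/2² − 1/3²)/(1/3² − 1/4²) = 0.1389/0.04861 = 2.86.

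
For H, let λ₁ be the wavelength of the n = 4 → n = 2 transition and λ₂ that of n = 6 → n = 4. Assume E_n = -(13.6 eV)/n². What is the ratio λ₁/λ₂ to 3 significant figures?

λ ∝ 1/ΔE ∝ 1/(1/n_f² − 1/n_i²), and the Z² and hc factors cancel in the ratio.
λ₁/λ₂ = (1/4² − 1/6²)/(1/2² − 1/4²) = 0.03472/0.1875 = 0.185.

0.185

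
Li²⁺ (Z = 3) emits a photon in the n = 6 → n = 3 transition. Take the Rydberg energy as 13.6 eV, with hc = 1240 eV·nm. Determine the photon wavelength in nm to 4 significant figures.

121.6 nm

For Z = 3 the level energies scale as Z², so the effective Rydberg energy is 13.6 × 9 = 122.4 eV.
ΔE = 122.4 × (1/3² − 1/6²) = 122.4 × 0.08333 = 10.20 eV.
λ = hc/ΔE = 1240 / 10.20 = 121.6 nm.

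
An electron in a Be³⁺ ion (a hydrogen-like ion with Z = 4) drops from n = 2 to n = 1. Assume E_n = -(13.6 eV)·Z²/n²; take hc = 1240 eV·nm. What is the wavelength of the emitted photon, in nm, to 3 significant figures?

For Z = 4 the level energies scale as Z², so the effective Rydberg energy is 13.6 × 16 = 217.6 eV.
ΔE = 217.6 × (1/1² − 1/2²) = 217.6 × 0.7500 = 163.2 eV.
λ = hc/ΔE = 1240 / 163.2 = 7.60 nm.

7.60 nm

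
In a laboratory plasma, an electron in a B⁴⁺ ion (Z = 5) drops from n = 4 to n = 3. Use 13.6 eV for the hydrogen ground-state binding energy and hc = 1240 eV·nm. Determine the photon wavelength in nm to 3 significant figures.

For Z = 5 the level energies scale as Z², so the effective Rydberg energy is 13.6 × 25 = 340.0 eV.
ΔE = 340.0 × (1/3² − 1/4²) = 340.0 × 0.04861 = 16.53 eV.
λ = hc/ΔE = 1240 / 16.53 = 75.0 nm.

75.0 nm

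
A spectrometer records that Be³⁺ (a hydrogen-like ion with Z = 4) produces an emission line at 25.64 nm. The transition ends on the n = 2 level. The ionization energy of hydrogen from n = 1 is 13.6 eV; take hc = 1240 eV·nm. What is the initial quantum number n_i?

The photon energy is ΔE = hc/λ = 1240 / 25.64 = 48.36 eV.
With Z = 4, ΔE = 217.6 × (1/n_f² − 1/n_i²), so 1/n_f² − 1/n_i² = 0.2223.
With n_f = 2: 1/n_i² = 1/4 − 0.2223 = 0.02775, so n_i ≈ 6.00.

n_i = 6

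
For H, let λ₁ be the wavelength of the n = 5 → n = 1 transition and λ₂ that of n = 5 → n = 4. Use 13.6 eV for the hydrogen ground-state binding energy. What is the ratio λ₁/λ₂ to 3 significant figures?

λ ∝ 1/ΔE ∝ 1/(1/n_f² − 1/n_i²), and the Z² and hc factors cancel in the ratio.
λ₁/λ₂ = (1/4² − 1/5²)/(1/1² − 1/5²) = 0.02250/0.9600 = 0.0234.

0.0234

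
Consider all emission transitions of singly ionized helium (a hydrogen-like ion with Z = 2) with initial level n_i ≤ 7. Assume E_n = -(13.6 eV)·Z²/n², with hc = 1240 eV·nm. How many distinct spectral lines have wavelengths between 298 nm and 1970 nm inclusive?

Enumerate all n_i → n_f pairs with 1 ≤ n_f < n_i ≤ 7 and compute λ = 1240 / [13.6·4·(1/n_f² − 1/n_i²)].
Lines falling in [298, 1970] nm: 5→3 (320.5 nm), 4→3 (468.9 nm), 7→4 (541.5 nm), 6→4 (656.5 nm), 5→4 (1013 nm), 7→5 (1163 nm), 6→5 (1865 nm).

7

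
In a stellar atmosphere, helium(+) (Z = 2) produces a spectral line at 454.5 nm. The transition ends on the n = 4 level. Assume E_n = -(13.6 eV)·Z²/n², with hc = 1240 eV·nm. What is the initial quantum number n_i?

The photon energy is ΔE = hc/λ = 1240 / 454.5 = 2.728 eV.
With Z = 2, ΔE = 54.40 × (1/n_f² − 1/n_i²), so 1/n_f² − 1/n_i² = 0.05015.
With n_f = 4: 1/n_i² = 1/16 − 0.05015 = 0.01235, so n_i ≈ 9.00.

n_i = 9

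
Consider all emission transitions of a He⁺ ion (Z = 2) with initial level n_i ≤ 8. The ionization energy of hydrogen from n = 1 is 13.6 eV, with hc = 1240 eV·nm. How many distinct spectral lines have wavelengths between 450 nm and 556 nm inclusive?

Enumerate all n_i → n_f pairs with 1 ≤ n_f < n_i ≤ 8 and compute λ = 1240 / [13.6·4·(1/n_f² − 1/n_i²)].
Lines falling in [450, 556] nm: 4→3 (468.9 nm), 8→4 (486.3 nm), 7→4 (541.5 nm).

3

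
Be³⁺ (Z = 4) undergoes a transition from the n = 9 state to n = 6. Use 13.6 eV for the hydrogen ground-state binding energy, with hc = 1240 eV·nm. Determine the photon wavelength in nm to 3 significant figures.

369 nm

For Z = 4 the level energies scale as Z², so the effective Rydberg energy is 13.6 × 16 = 217.6 eV.
ΔE = 217.6 × (1/6² − 1/9²) = 217.6 × 0.01543 = 3.358 eV.
λ = hc/ΔE = 1240 / 3.358 = 369 nm.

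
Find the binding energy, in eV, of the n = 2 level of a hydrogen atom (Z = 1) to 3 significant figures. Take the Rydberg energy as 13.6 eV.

3.40 eV

E_2 = −13.60/4 = −3.40 eV, so ionization (to E = 0) requires 3.40 eV.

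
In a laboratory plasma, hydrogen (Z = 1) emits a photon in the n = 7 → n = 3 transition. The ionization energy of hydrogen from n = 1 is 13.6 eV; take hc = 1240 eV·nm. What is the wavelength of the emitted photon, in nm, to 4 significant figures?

ΔE = 13.60 × (1/3² − 1/7²) = 13.60 × 0.09070 = 1.234 eV.
λ = hc/ΔE = 1240 / 1.234 = 1005 nm.

1005 nm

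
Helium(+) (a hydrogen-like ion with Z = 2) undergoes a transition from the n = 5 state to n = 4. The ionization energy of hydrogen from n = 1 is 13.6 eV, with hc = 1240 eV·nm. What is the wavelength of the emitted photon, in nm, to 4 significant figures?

For Z = 2 the level energies scale as Z², so the effective Rydberg energy is 13.6 × 4 = 54.40 eV.
ΔE = 54.40 × (1/4² − 1/5²) = 54.40 × 0.02250 = 1.224 eV.
λ = hc/ΔE = 1240 / 1.224 = 1013 nm.

1013 nm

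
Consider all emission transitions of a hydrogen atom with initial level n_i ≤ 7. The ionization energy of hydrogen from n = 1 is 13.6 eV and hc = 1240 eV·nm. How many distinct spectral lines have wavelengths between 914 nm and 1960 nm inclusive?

4

Enumerate all n_i → n_f pairs with 1 ≤ n_f < n_i ≤ 7 and compute λ = 1240 / [13.6·1·(1/n_f² − 1/n_i²)].
Lines falling in [914, 1960] nm: 7→3 (1005 nm), 6→3 (1094 nm), 5→3 (1282 nm), 4→3 (1876 nm).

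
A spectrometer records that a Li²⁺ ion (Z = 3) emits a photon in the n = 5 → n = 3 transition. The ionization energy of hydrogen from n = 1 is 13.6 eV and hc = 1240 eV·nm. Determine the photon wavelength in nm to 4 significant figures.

For Z = 3 the level energies scale as Z², so the effective Rydberg energy is 13.6 × 9 = 122.4 eV.
ΔE = 122.4 × (1/3² − 1/5²) = 122.4 × 0.07111 = 8.704 eV.
λ = hc/ΔE = 1240 / 8.704 = 142.5 nm.

142.5 nm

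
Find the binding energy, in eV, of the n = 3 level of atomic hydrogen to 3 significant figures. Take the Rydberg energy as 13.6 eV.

1.51 eV

E_3 = −13.60/9 = −1.51 eV, so ionization (to E = 0) requires 1.51 eV.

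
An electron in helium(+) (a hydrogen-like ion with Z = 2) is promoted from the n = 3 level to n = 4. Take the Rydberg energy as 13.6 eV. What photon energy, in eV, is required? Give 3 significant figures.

2.64 eV

The Bohr energies scale as Z², so for Z = 2: E_n = −54.40/n² eV.
E_4 = −54.40/16 = −3.400 eV and E_3 = −54.40/9 = −6.044 eV.
The photon energy is |E_4 − E_3| = 2.64 eV.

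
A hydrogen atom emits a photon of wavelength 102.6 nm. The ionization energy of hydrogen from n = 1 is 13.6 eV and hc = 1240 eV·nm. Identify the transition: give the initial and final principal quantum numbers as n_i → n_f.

n_i = 3, n_f = 1

The photon energy is ΔE = hc/λ = 1240 / 102.6 = 12.09 eV.
With Z = 1, ΔE = 13.60 × (1/n_f² − 1/n_i²), so 1/n_f² − 1/n_i² = 0.8887.
Trying n_f = 1 gives 1/n_i² = 0.1113, i.e. n_i ≈ 3; this pair matches.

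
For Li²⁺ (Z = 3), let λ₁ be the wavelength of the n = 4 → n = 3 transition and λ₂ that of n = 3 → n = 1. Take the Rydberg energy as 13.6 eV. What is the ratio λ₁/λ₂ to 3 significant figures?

18.3

λ ∝ 1/ΔE ∝ 1/(1/n_f² − 1/n_i²), and the Z² and hc factors cancel in the ratio.
λ₁/λ₂ = (1/1² − 1/3²)/(1/3² − 1/4²) = 0.8889/0.04861 = 18.3.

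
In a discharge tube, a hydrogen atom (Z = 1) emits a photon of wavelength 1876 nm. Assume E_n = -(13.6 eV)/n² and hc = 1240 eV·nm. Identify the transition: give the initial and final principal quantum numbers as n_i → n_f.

n_i = 4, n_f = 3

The photon energy is ΔE = hc/λ = 1240 / 1876 = 0.6610 eV.
With Z = 1, ΔE = 13.60 × (1/n_f² − 1/n_i²), so 1/n_f² − 1/n_i² = 0.04860.
Trying n_f = 3 gives 1/n_i² = 0.06251, i.e. n_i ≈ 4; this pair matches.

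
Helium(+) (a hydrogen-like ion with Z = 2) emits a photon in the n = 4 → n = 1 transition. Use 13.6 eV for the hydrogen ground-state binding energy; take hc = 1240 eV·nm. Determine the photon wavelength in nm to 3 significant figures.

24.3 nm

For Z = 2 the level energies scale as Z², so the effective Rydberg energy is 13.6 × 4 = 54.40 eV.
ΔE = 54.40 × (1/1² − 1/4²) = 54.40 × 0.9375 = 51.00 eV.
λ = hc/ΔE = 1240 / 51.00 = 24.3 nm.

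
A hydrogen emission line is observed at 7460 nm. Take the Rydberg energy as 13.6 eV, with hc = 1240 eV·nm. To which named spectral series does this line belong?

ΔE = 1240/7460 = 0.1662 eV.
This matches 13.6 × (1/5² − 1/6²), so n_f = 5: the Pfund series.

Pfund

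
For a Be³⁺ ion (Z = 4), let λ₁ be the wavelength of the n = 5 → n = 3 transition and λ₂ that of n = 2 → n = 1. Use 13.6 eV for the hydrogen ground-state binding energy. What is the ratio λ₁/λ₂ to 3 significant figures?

λ ∝ 1/ΔE ∝ 1/(1/n_f² − 1/n_i²), and the Z² and hc factors cancel in the ratio.
λ₁/λ₂ = (1/1² − 1/2²)/(1/3² − 1/5²) = 0.7500/0.07111 = 10.5.

10.5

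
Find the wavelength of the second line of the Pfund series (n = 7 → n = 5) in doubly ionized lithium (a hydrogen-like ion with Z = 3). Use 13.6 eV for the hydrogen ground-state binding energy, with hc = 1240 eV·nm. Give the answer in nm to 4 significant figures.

The Pfund series terminates on n_f = 5; the second line has n_i = 5+2 = 7.
ΔE = 122.4 × (1/5² − 1/7²) = 2.398 eV.
λ = 1240 / 2.398 = 517.1 nm.

517.1 nm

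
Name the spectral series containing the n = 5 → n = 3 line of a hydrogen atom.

Paschen

The series is set by the lower level: n_f = 3 is the Paschen series.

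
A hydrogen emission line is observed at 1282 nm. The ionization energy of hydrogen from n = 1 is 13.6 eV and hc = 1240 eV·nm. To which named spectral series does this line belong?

ΔE = 1240/1282 = 0.9672 eV.
This matches 13.6 × (1/3² − 1/5²), so n_f = 3: the Paschen series.

Paschen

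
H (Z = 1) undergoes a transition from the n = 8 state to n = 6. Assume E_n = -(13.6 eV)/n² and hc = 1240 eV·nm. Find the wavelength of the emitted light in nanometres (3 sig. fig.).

7500 nm

ΔE = 13.60 × (1/6² − 1/8²) = 13.60 × 0.01215 = 0.1653 eV.
λ = hc/ΔE = 1240 / 0.1653 = 7500 nm.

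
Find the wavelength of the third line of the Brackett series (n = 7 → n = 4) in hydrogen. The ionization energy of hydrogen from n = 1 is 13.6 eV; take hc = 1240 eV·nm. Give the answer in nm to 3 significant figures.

2170 nm

The Brackett series terminates on n_f = 4; the third line has n_i = 4+3 = 7.
ΔE = 13.60 × (1/4² − 1/7²) = 0.5724 eV.
λ = 1240 / 0.5724 = 2170 nm.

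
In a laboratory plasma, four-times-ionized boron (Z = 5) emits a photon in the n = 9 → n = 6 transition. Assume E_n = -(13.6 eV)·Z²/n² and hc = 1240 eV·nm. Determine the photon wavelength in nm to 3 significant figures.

236 nm

For Z = 5 the level energies scale as Z², so the effective Rydberg energy is 13.6 × 25 = 340.0 eV.
ΔE = 340.0 × (1/6² − 1/9²) = 340.0 × 0.01543 = 5.247 eV.
λ = hc/ΔE = 1240 / 5.247 = 236 nm.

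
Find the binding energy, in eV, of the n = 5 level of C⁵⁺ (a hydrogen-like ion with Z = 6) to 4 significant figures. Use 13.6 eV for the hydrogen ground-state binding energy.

E_n = −13.6 Z²/n² = −489.6/n² eV for Z = 6.
E_5 = −489.6/25 = −19.58 eV, so ionization (to E = 0) requires 19.58 eV.

19.58 eV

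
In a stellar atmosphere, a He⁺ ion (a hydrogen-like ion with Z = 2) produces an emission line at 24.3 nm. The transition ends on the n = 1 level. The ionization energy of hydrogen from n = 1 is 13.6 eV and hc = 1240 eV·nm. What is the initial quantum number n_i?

n_i = 4

The photon energy is ΔE = hc/λ = 1240 / 24.3 = 51.03 eV.
With Z = 2, ΔE = 54.40 × (1/n_f² − 1/n_i²), so 1/n_f² − 1/n_i² = 0.9380.
With n_f = 1: 1/n_i² = 1/1 − 0.9380 = 0.06197, so n_i ≈ 4.02.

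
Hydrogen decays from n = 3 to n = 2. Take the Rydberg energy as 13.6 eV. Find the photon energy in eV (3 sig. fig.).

E_3 = −13.60/9 = −1.511 eV and E_2 = −13.60/4 = −3.400 eV.
The photon energy is |E_3 − E_2| = 1.89 eV.

1.89 eV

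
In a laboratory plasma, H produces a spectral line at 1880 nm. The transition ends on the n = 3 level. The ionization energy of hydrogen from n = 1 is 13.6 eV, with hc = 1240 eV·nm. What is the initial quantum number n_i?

The photon energy is ΔE = hc/λ = 1240 / 1880 = 0.6596 eV.
With Z = 1, ΔE = 13.60 × (1/n_f² − 1/n_i²), so 1/n_f² − 1/n_i² = 0.04850.
With n_f = 3: 1/n_i² = 1/9 − 0.04850 = 0.06261, so n_i ≈ 4.00.

n_i = 4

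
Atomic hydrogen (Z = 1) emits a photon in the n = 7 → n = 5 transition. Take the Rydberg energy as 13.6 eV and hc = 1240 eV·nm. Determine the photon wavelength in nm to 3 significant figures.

4650 nm

ΔE = 13.60 × (1/5² − 1/7²) = 13.60 × 0.01959 = 0.2664 eV.
λ = hc/ΔE = 1240 / 0.2664 = 4650 nm.
This line belongs to the Pfund series.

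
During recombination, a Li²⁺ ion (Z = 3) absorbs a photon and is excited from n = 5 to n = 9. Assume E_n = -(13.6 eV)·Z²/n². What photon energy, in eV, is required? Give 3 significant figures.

The Bohr energies scale as Z², so for Z = 3: E_n = −122.4/n² eV.
E_9 = −122.4/81 = −1.511 eV and E_5 = −122.4/25 = −4.896 eV.
The photon energy is |E_9 − E_5| = 3.38 eV.

3.38 eV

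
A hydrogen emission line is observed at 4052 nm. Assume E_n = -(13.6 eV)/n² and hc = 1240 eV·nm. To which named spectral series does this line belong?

ΔE = 1240/4052 = 0.3060 eV.
This matches 13.6 × (1/4² − 1/5²), so n_f = 4: the Brackett series.

Brackett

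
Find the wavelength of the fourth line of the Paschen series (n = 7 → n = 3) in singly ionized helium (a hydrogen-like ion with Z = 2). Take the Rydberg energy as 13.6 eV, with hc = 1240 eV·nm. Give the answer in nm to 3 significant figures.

The Paschen series terminates on n_f = 3; the fourth line has n_i = 3+4 = 7.
ΔE = 54.40 × (1/3² − 1/7²) = 4.934 eV.
λ = 1240 / 4.934 = 251 nm.

251 nm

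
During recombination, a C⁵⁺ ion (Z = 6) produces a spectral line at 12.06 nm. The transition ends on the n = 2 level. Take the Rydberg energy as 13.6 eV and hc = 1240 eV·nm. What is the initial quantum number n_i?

The photon energy is ΔE = hc/λ = 1240 / 12.06 = 102.8 eV.
With Z = 6, ΔE = 489.6 × (1/n_f² − 1/n_i²), so 1/n_f² − 1/n_i² = 0.2100.
With n_f = 2: 1/n_i² = 1/4 − 0.2100 = 0.03999, so n_i ≈ 5.00.

n_i = 5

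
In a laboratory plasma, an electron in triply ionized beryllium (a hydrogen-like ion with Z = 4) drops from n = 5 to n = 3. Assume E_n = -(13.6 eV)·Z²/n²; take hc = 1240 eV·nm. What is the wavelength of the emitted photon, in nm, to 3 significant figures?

80.1 nm

For Z = 4 the level energies scale as Z², so the effective Rydberg energy is 13.6 × 16 = 217.6 eV.
ΔE = 217.6 × (1/3² − 1/5²) = 217.6 × 0.07111 = 15.47 eV.
λ = hc/ΔE = 1240 / 15.47 = 80.1 nm.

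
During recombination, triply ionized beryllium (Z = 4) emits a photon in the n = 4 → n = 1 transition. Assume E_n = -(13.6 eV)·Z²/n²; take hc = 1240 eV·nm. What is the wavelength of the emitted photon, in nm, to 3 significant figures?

6.08 nm

For Z = 4 the level energies scale as Z², so the effective Rydberg energy is 13.6 × 16 = 217.6 eV.
ΔE = 217.6 × (1/1² − 1/4²) = 217.6 × 0.9375 = 204.0 eV.
λ = hc/ΔE = 1240 / 204.0 = 6.08 nm.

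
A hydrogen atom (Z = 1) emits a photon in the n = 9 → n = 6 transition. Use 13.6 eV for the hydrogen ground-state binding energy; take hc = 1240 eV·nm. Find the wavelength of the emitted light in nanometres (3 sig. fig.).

ΔE = 13.60 × (1/6² − 1/9²) = 13.60 × 0.01543 = 0.2099 eV.
λ = hc/ΔE = 1240 / 0.2099 = 5910 nm.

5910 nm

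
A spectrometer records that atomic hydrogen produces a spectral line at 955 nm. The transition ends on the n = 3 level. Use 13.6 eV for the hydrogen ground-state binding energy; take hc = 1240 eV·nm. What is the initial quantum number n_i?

n_i = 8

The photon energy is ΔE = hc/λ = 1240 / 955 = 1.298 eV.
With Z = 1, ΔE = 13.60 × (1/n_f² − 1/n_i²), so 1/n_f² − 1/n_i² = 0.09547.
With n_f = 3: 1/n_i² = 1/9 − 0.09547 = 0.01564, so n_i ≈ 8.00.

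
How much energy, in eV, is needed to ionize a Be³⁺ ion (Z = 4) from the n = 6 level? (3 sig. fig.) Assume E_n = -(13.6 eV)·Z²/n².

6.04 eV

E_n = −13.6 Z²/n² = −217.6/n² eV for Z = 4.
E_6 = −217.6/36 = −6.04 eV, so ionization (to E = 0) requires 6.04 eV.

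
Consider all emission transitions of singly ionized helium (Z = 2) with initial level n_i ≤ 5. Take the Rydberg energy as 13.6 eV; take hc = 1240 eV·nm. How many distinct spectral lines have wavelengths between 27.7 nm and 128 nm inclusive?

Enumerate all n_i → n_f pairs with 1 ≤ n_f < n_i ≤ 5 and compute λ = 1240 / [13.6·4·(1/n_f² − 1/n_i²)].
Lines falling in [27.7, 128] nm: 2→1 (30.39 nm), 5→2 (108.5 nm), 4→2 (121.6 nm).

3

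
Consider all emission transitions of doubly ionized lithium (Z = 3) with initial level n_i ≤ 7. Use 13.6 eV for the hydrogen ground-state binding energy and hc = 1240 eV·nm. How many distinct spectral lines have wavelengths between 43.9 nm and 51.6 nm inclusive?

3

Enumerate all n_i → n_f pairs with 1 ≤ n_f < n_i ≤ 7 and compute λ = 1240 / [13.6·9·(1/n_f² − 1/n_i²)].
Lines falling in [43.9, 51.6] nm: 7→2 (44.12 nm), 6→2 (45.59 nm), 5→2 (48.24 nm).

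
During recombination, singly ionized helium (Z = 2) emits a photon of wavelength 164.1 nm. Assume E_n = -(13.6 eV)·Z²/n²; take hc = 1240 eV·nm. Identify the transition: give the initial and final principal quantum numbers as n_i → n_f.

The photon energy is ΔE = hc/λ = 1240 / 164.1 = 7.556 eV.
With Z = 2, ΔE = 54.40 × (1/n_f² − 1/n_i²), so 1/n_f² − 1/n_i² = 0.1389.
Trying n_f = 2 gives 1/n_i² = 0.1111, i.e. n_i ≈ 3; this pair matches.

n_i = 3, n_f = 2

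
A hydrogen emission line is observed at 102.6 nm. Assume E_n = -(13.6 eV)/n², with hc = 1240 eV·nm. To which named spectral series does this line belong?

ΔE = 1240/102.6 = 12.09 eV.
This matches 13.6 × (1/1² − 1/3²), so n_f = 1: the Lyman series.

Lyman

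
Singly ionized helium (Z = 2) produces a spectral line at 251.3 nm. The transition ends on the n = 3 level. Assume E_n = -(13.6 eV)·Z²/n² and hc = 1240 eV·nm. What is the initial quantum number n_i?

n_i = 7

The photon energy is ΔE = hc/λ = 1240 / 251.3 = 4.934 eV.
With Z = 2, ΔE = 54.40 × (1/n_f² − 1/n_i²), so 1/n_f² − 1/n_i² = 0.09070.
With n_f = 3: 1/n_i² = 1/9 − 0.09070 = 0.02041, so n_i ≈ 7.00.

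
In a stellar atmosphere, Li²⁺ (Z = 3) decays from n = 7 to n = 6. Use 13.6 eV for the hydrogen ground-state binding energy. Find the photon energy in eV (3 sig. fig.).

0.902 eV

The Bohr energies scale as Z², so for Z = 3: E_n = −122.4/n² eV.
E_7 = −122.4/49 = −2.498 eV and E_6 = −122.4/36 = −3.400 eV.
The photon energy is |E_7 − E_6| = 0.902 eV.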